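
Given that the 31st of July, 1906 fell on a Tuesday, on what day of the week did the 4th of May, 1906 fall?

Count forward from the earlier date (May 4, 1906) to the later (July 31, 1906):
May 1906: 31 − 4 = 27 days remain.
Then June (30): 30 days.
July 1–31, 1906: 31 days.
Total: 27 + 30 + 31 = 88 days.
88 mod 7 = 4, so 4 days before Tuesday is Friday.

Friday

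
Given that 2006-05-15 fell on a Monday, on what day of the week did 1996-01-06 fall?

Count forward from the earlier date (January 6, 1996) to the later (May 15, 2006):
Day-of-year of January 6, 1996: 6.
Day-of-year of May 15, 2006: 135.
1996 has 366 days, so 366 − 6 = 360 days remain in 1996.
Full years 1997–2005: 7 common + 2 leap = 7×365 + 2×366 = 3287 days.
Total: 360 + 3287 + 135 = 3782 days.
3782 mod 7 = 2, so 2 days before Monday is Saturday.

Saturday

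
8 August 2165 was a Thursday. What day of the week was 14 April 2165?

Count forward from the earlier date (April 14, 2165) to the later (August 8, 2165):
April 2165: 30 − 14 = 16 days remain.
Then May (31), June (30), July (31): 31 + 30 + 31 = 92 days.
August 1–8, 2165: 8 days.
Total: 16 + 92 + 8 = 116 days.
116 mod 7 = 4, so 4 days before Thursday is Sunday.

Sunday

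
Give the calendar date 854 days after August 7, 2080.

December 9, 2082

Count 854 days after August 7, 2080:
August 2080: 31 − 7 = 24 days remain.
Then 27 full months totalling 821 days.
December 1–9, 2082: 9 days.
Total: 24 + 821 + 9 = 854 days.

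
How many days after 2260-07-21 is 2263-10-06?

1172

July 21, 2260 → July 21, 2261: 365 days.
July 21, 2261 → July 21, 2262: 365 days.
July 21, 2262 → July 21, 2263: 365 days.
July 2263: 31 − 21 = 10 days remain.
Then August (31), September (30): 31 + 30 = 61 days.
October 1–6, 2263: 6 days.
Residual: 77 days.
Total: 1172 days.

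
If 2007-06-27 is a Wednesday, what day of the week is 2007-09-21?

June 2007: 30 − 27 = 3 days remain.
Then July (31), August (31): 31 + 31 = 62 days.
September 1–21, 2007: 21 days.
Total: 3 + 62 + 21 = 86 days.
86 mod 7 = 2, so 2 days after Wednesday is Friday.

Friday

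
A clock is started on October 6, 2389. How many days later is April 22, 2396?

October 6, 2389 → October 6, 2390: 365 days.
October 6, 2390 → October 6, 2391: 365 days.
October 6, 2391 → October 6, 2392: 366 days (2392 is a leap year).
October 6, 2392 → October 6, 2393: 365 days.
October 6, 2393 → October 6, 2394: 365 days.
October 6, 2394 → October 6, 2395: 365 days.
October 2395: 31 − 6 = 25 days remain.
Then November (30), December (31), January (31), February 2396 (29), March (31): 30 + 31 + 31 + 29 + 31 = 152 days.
April 1–22, 2396: 22 days.
Residual: 199 days.
Total: 2390 days.

2390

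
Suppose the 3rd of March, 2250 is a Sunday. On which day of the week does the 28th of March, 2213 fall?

Count forward from the earlier date (March 28, 2213) to the later (March 3, 2250):
From March 28, 2213 to March 28, 2249: 36 years, of which 9 contain a Feb 29 — 27×365 + 9×366 = 13149 days.
March 2249: 31 − 28 = 3 days remain.
Then 11 full months totalling 334 days.
March 1–3, 2250: 3 days.
Residual: 340 days.
Total: 13489 days.
13489 is a multiple of 7, so the 28th of March, 2213 falls on the same weekday: Sunday.

Sunday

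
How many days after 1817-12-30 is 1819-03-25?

450

December 1817: 31 − 30 = 1 day remains.
Then 14 full months totalling 424 days.
March 1–25, 1819: 25 days.
Total: 1 + 424 + 25 = 450 days.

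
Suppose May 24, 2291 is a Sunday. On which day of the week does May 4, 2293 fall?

Thursday

May 24, 2291 → May 24, 2292: 366 days (2292 is a leap year).
May 2292: 31 − 24 = 7 days remain.
Then 11 full months totalling 334 days.
May 1–4, 2293: 4 days.
Residual: 345 days.
Total: 711 days.
711 mod 7 = 4, so 4 days after Sunday is Thursday.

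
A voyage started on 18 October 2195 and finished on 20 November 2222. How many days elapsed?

Day-of-year of October 18, 2195: 291.
Day-of-year of November 20, 2222: 324.
2195 has 365 days, so 365 − 291 = 74 days remain in 2195.
Full years 2196–2221: 20 common + 6 leap = 20×365 + 6×366 = 9496 days.
Total: 74 + 9496 + 324 = 9894 days.

9894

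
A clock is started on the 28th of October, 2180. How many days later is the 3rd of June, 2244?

23228

Day-of-year of October 28, 2180: 302.
Day-of-year of June 3, 2244: 155.
2180 has 366 days, so 366 − 302 = 64 days remain in 2180.
Full years 2181–2243: 49 common + 14 leap = 49×365 + 14×366 = 23009 days.
Total: 64 + 23009 + 155 = 23228 days.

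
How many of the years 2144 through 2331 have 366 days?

45

Years divisible by 4: 2144, 2148, …, 2328 — 47 in all.
Of these, 2200, 2300 are divisible by 100 but not 400, so not leap.
Leap years: 47 − 2 = 45.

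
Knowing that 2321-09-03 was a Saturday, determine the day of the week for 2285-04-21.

Tuesday

Count forward from the earlier date (April 21, 2285) to the later (September 3, 2321):
Day-of-year of April 21, 2285: 111.
Day-of-year of September 3, 2321: 246.
2285 has 365 days, so 365 − 111 = 254 days remain in 2285.
Full years 2286–2320: 27 common + 8 leap = 27×365 + 8×366 = 12783 days.
Total: 254 + 12783 + 246 = 13283 days.
13283 mod 7 = 4, so 4 days before Saturday is Tuesday.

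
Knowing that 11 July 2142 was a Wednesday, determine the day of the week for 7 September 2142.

July 2142: 31 − 11 = 20 days remain.
Then August (31): 31 days.
September 1–7, 2142: 7 days.
Total: 20 + 31 + 7 = 58 days.
58 mod 7 = 2, so 2 days after Wednesday is Friday.

Friday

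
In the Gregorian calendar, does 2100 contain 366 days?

2100 is not a leap year (divisible by 100 but not 400).

No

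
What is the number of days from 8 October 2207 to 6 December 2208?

October 2207: 31 − 8 = 23 days remain.
Then 13 full months totalling 396 days.
December 1–6, 2208: 6 days.
Total: 23 + 396 + 6 = 425 days.

425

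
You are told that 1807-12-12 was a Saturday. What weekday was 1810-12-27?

Thursday

Day-of-year of December 12, 1807: 346.
Day-of-year of December 27, 1810: 361.
1807 has 365 days, so 365 − 346 = 19 days remain in 1807.
Full years: 1808: 366; 1809: 365. Sum = 731.
Total: 19 + 731 + 361 = 1111 days.
1111 mod 7 = 5, so 5 days after Saturday is Thursday.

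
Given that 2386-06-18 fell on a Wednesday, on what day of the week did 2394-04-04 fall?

Day-of-year of June 18, 2386: 169.
Day-of-year of April 4, 2394: 94.
2386 has 365 days, so 365 − 169 = 196 days remain in 2386.
Full years 2387–2393: 5 common + 2 leap = 5×365 + 2×366 = 2557 days.
Total: 196 + 2557 + 94 = 2847 days.
2847 mod 7 = 5, so 5 days after Wednesday is Monday.

Monday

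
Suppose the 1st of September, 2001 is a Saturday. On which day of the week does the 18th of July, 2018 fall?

Day-of-year of September 1, 2001: 244.
Day-of-year of July 18, 2018: 199.
2001 has 365 days, so 365 − 244 = 121 days remain in 2001.
Full years 2002–2017: 12 common + 4 leap = 12×365 + 4×366 = 5844 days.
Total: 121 + 5844 + 199 = 6164 days.
6164 mod 7 = 4, so 4 days after Saturday is Wednesday.

Wednesday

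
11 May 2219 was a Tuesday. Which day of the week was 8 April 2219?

Count forward from the earlier date (April 8, 2219) to the later (May 11, 2219):
April 2219: 30 − 8 = 22 days remain.
May 1–11, 2219: 11 days.
Total: 22 + 11 = 33 days.
33 mod 7 = 5, so 5 days before Tuesday is Thursday.

Thursday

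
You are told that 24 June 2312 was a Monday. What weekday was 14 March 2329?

Thursday

Day-of-year of June 24, 2312: 176.
Day-of-year of March 14, 2329: 73.
2312 has 366 days, so 366 − 176 = 190 days remain in 2312.
Full years 2313–2328: 12 common + 4 leap = 12×365 + 4×366 = 5844 days.
Total: 190 + 5844 + 73 = 6107 days.
6107 mod 7 = 3, so 3 days after Monday is Thursday.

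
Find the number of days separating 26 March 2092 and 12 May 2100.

Day-of-year of March 26, 2092: 86.
Day-of-year of May 12, 2100: 132.
2092 has 366 days, so 366 − 86 = 280 days remain in 2092.
Full years 2093–2099: 6 common + 1 leap = 6×365 + 1×366 = 2556 days.
Total: 280 + 2556 + 132 = 2968 days.

2968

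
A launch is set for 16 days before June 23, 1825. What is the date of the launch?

June 7, 1825

Count 16 days before June 23, 1825:
Within June 1825: 23 − 7 = 16 days.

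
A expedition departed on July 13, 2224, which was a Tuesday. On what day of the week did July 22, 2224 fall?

Within July 2224: 22 − 13 = 9 days.
9 mod 7 = 2, so 2 days after Tuesday is Thursday.

Thursday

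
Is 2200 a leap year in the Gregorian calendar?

No

2200 is not a leap year (divisible by 100 but not 400).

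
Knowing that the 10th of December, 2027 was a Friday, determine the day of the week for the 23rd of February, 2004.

Count forward from the earlier date (February 23, 2004) to the later (December 10, 2027):
From February 23, 2004 to February 23, 2027: 23 years, of which 6 contain a Feb 29 — 17×365 + 6×366 = 8401 days.
February 2027: 28 − 23 = 5 days remain (2027 is not a leap year, so February has 28 days).
Then 9 full months totalling 275 days.
December 1–10, 2027: 10 days.
Residual: 290 days.
Total: 8691 days.
8691 mod 7 = 4, so 4 days before Friday is Monday.

Monday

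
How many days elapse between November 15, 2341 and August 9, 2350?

3189

Day-of-year of November 15, 2341: 319.
Day-of-year of August 9, 2350: 221.
2341 has 365 days, so 365 − 319 = 46 days remain in 2341.
Full years 2342–2349: 6 common + 2 leap = 6×365 + 2×366 = 2922 days.
Total: 46 + 2922 + 221 = 3189 days.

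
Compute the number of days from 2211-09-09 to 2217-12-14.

September 9, 2211 → September 9, 2212: 366 days (2212 is a leap year).
September 9, 2212 → September 9, 2213: 365 days.
September 9, 2213 → September 9, 2214: 365 days.
September 9, 2214 → September 9, 2215: 365 days.
September 9, 2215 → September 9, 2216: 366 days (2216 is a leap year).
September 9, 2216 → September 9, 2217: 365 days.
September 2217: 30 − 9 = 21 days remain.
Then October (31), November (30): 31 + 30 = 61 days.
December 1–14, 2217: 14 days.
Residual: 96 days.
Total: 2288 days.

2288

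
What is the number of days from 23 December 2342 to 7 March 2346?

Day-of-year of December 23, 2342: 357.
Day-of-year of March 7, 2346: 66.
2342 has 365 days, so 365 − 357 = 8 days remain in 2342.
Full years: 2343: 365; 2344: 366; 2345: 365. Sum = 1096.
Total: 8 + 1096 + 66 = 1170 days.

1170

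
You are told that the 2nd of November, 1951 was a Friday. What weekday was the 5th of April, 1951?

Count forward from the earlier date (April 5, 1951) to the later (November 2, 1951):
April 1951: 30 − 5 = 25 days remain.
Then May (31), June (30), July (31), August (31), September (30), October (31): 31 + 30 + 31 + 31 + 30 + 31 = 184 days.
November 1–2, 1951: 2 days.
Total: 25 + 184 + 2 = 211 days.
211 mod 7 = 1, so 1 day before Friday is Thursday.

Thursday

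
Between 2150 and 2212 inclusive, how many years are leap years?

15

Years divisible by 4: 2152, 2156, …, 2212 — 16 in all.
Of these, 2200 is divisible by 100 but not 400, so not leap.
Leap years: 16 − 1 = 15.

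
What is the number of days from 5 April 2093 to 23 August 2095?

Day-of-year of April 5, 2093: 95.
Day-of-year of August 23, 2095: 235.
2093 has 365 days, so 365 − 95 = 270 days remain in 2093.
Full years: 2094: 365. Sum = 365.
Total: 270 + 365 + 235 = 870 days.

870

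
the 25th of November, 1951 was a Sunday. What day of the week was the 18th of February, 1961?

Saturday

Day-of-year of November 25, 1951: 329.
Day-of-year of February 18, 1961: 49.
1951 has 365 days, so 365 − 329 = 36 days remain in 1951.
Full years 1952–1960: 6 common + 3 leap = 6×365 + 3×366 = 3288 days.
Total: 36 + 3288 + 49 = 3373 days.
3373 mod 7 = 6, so 6 days after Sunday is Saturday.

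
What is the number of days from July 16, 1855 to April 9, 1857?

633

Day-of-year of July 16, 1855: 197.
Day-of-year of April 9, 1857: 99.
1855 has 365 days, so 365 − 197 = 168 days remain in 1855.
Full years: 1856: 366. Sum = 366.
Total: 168 + 366 + 99 = 633 days.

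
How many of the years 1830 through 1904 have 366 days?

18

Years divisible by 4: 1832, 1836, …, 1904 — 19 in all.
Of these, 1900 is divisible by 100 but not 400, so not leap.
Leap years: 19 − 1 = 18.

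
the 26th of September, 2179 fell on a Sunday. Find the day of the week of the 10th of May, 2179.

Count forward from the earlier date (May 10, 2179) to the later (September 26, 2179):
May 2179: 31 − 10 = 21 days remain.
Then June (30), July (31), August (31): 30 + 31 + 31 = 92 days.
September 1–26, 2179: 26 days.
Total: 21 + 92 + 26 = 139 days.
139 mod 7 = 6, so 6 days before Sunday is Monday.

Monday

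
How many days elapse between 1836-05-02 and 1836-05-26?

24

Within May 1836: 26 − 2 = 24 days.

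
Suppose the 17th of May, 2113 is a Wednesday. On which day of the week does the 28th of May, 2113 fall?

Sunday

Within May 2113: 28 − 17 = 11 days.
11 mod 7 = 4, so 4 days after Wednesday is Sunday.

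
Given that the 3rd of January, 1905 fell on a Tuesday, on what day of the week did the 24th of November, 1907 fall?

January 3, 1905 → January 3, 1906: 365 days.
January 3, 1906 → January 3, 1907: 365 days.
January 1907: 31 − 3 = 28 days remain.
Then 9 full months totalling 273 days.
November 1–24, 1907: 24 days.
Residual: 325 days.
Total: 1055 days.
1055 mod 7 = 5, so 5 days after Tuesday is Sunday.

Sunday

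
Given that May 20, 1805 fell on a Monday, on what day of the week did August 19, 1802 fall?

Thursday

Count forward from the earlier date (August 19, 1802) to the later (May 20, 1805):
August 19, 1802 → August 19, 1803: 365 days.
August 19, 1803 → August 19, 1804: 366 days (1804 is a leap year).
August 1804: 31 − 19 = 12 days remain.
Then September (30), October (31), November (30), December (31), January (31), February 1805 (28), March (31), April (30): 30 + 31 + 30 + 31 + 31 + 28 + 31 + 30 = 242 days.
May 1–20, 1805: 20 days.
Residual: 274 days.
Total: 1005 days.
1005 mod 7 = 4, so 4 days before Monday is Thursday.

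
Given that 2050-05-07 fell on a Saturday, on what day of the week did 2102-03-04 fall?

Saturday

Day-of-year of May 7, 2050: 127.
Day-of-year of March 4, 2102: 63.
2050 has 365 days, so 365 − 127 = 238 days remain in 2050.
Full years 2051–2101: 39 common + 12 leap = 39×365 + 12×366 = 18627 days.
Total: 238 + 18627 + 63 = 18928 days.
18928 is a multiple of 7, so 2102-03-04 falls on the same weekday: Saturday.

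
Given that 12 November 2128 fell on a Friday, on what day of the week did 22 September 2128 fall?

Count forward from the earlier date (September 22, 2128) to the later (November 12, 2128):
September 2128: 30 − 22 = 8 days remain.
Then October (31): 31 days.
November 1–12, 2128: 12 days.
Total: 8 + 31 + 12 = 51 days.
51 mod 7 = 2, so 2 days before Friday is Wednesday.

Wednesday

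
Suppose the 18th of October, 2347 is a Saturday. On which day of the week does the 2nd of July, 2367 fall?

Sunday

Day-of-year of October 18, 2347: 291.
Day-of-year of July 2, 2367: 183.
2347 has 365 days, so 365 − 291 = 74 days remain in 2347.
Full years 2348–2366: 14 common + 5 leap = 14×365 + 5×366 = 6940 days.
Total: 74 + 6940 + 183 = 7197 days.
7197 mod 7 = 1, so 1 day after Saturday is Sunday.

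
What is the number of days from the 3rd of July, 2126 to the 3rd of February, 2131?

1676

July 3, 2126 → July 3, 2127: 365 days.
July 3, 2127 → July 3, 2128: 366 days (2128 is a leap year).
July 3, 2128 → July 3, 2129: 365 days.
July 3, 2129 → July 3, 2130: 365 days.
July 2130: 31 − 3 = 28 days remain.
Then August (31), September (30), October (31), November (30), December (31), January (31): 31 + 30 + 31 + 30 + 31 + 31 = 184 days.
February 1–3, 2131: 3 days (2131 is not a leap year).
Residual: 215 days.
Total: 1676 days.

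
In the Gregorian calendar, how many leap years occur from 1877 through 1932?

13

Years divisible by 4: 1880, 1884, …, 1932 — 14 in all.
Of these, 1900 is divisible by 100 but not 400, so not leap.
Leap years: 14 − 1 = 13.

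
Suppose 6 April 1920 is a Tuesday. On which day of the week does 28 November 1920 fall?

April 1920: 30 − 6 = 24 days remain.
Then May (31), June (30), July (31), August (31), September (30), October (31): 31 + 30 + 31 + 31 + 30 + 31 = 184 days.
November 1–28, 1920: 28 days.
Total: 24 + 184 + 28 = 236 days.
236 mod 7 = 5, so 5 days after Tuesday is Sunday.

Sunday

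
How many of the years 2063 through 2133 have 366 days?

Years divisible by 4: 2064, 2068, …, 2132 — 18 in all.
Of these, 2100 is divisible by 100 but not 400, so not leap.
Leap years: 18 − 1 = 17.

17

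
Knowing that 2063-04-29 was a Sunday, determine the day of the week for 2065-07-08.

Wednesday

Day-of-year of April 29, 2063: 119.
Day-of-year of July 8, 2065: 189.
2063 has 365 days, so 365 − 119 = 246 days remain in 2063.
Full years: 2064: 366. Sum = 366.
Total: 246 + 366 + 189 = 801 days.
801 mod 7 = 3, so 3 days after Sunday is Wednesday.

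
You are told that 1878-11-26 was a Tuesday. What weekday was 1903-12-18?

Friday

Day-of-year of November 26, 1878: 330.
Day-of-year of December 18, 1903: 352.
1878 has 365 days, so 365 − 330 = 35 days remain in 1878.
Full years 1879–1902: 19 common + 5 leap = 19×365 + 5×366 = 8765 days.
Total: 35 + 8765 + 352 = 9152 days.
9152 mod 7 = 3, so 3 days after Tuesday is Friday.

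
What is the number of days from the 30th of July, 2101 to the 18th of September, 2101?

July 2101: 31 − 30 = 1 day remains.
Then August (31): 31 days.
September 1–18, 2101: 18 days.
Total: 1 + 31 + 18 = 50 days.

50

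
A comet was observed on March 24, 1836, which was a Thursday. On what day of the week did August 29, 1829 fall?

Saturday

Count forward from the earlier date (August 29, 1829) to the later (March 24, 1836):
Day-of-year of August 29, 1829: 241.
Day-of-year of March 24, 1836: 84.
1829 has 365 days, so 365 − 241 = 124 days remain in 1829.
Full years: 1830: 365; 1831: 365; 1832: 366; 1833: 365; 1834: 365; 1835: 365. Sum = 2191.
Total: 124 + 2191 + 84 = 2399 days.
2399 mod 7 = 5, so 5 days before Thursday is Saturday.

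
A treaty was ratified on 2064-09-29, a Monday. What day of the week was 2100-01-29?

Friday

From September 29, 2064 to September 29, 2099: 35 years, of which 8 contain a Feb 29 — 27×365 + 8×366 = 12783 days.
September 2099: 30 − 29 = 1 day remains.
Then October (31), November (30), December (31): 31 + 30 + 31 = 92 days.
January 1–29, 2100: 29 days.
Residual: 122 days.
Total: 12905 days.
12905 mod 7 = 4, so 4 days after Monday is Friday.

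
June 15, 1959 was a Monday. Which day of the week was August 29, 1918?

Count forward from the earlier date (August 29, 1918) to the later (June 15, 1959):
Day-of-year of August 29, 1918: 241.
Day-of-year of June 15, 1959: 166.
1918 has 365 days, so 365 − 241 = 124 days remain in 1918.
Full years 1919–1958: 30 common + 10 leap = 30×365 + 10×366 = 14610 days.
Total: 124 + 14610 + 166 = 14900 days.
14900 mod 7 = 4, so 4 days before Monday is Thursday.

Thursday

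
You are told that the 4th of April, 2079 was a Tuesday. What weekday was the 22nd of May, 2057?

Tuesday

Count forward from the earlier date (May 22, 2057) to the later (April 4, 2079):
Day-of-year of May 22, 2057: 142.
Day-of-year of April 4, 2079: 94.
2057 has 365 days, so 365 − 142 = 223 days remain in 2057.
Full years 2058–2078: 16 common + 5 leap = 16×365 + 5×366 = 7670 days.
Total: 223 + 7670 + 94 = 7987 days.
7987 is a multiple of 7, so the 22nd of May, 2057 falls on the same weekday: Tuesday.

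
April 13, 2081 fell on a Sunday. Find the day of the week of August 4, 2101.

Thursday

From April 13, 2081 to April 13, 2101: 20 years, of which 4 contain a Feb 29 — 16×365 + 4×366 = 7304 days.
(2100 is not a leap year (divisible by 100 but not 400).)
April 2101: 30 − 13 = 17 days remain.
Then May (31), June (30), July (31): 31 + 30 + 31 = 92 days.
August 1–4, 2101: 4 days.
Residual: 113 days.
Total: 7417 days.
7417 mod 7 = 4, so 4 days after Sunday is Thursday.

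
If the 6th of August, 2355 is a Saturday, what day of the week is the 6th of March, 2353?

Friday

Count forward from the earlier date (March 6, 2353) to the later (August 6, 2355):
March 2353: 31 − 6 = 25 days remain.
Then 28 full months totalling 852 days.
August 1–6, 2355: 6 days.
Total: 25 + 852 + 6 = 883 days.
883 mod 7 = 1, so 1 day before Saturday is Friday.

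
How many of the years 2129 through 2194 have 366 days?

16

Years divisible by 4: 2132, 2136, …, 2192 — 16 in all.
No century exceptions apply. Count: 16.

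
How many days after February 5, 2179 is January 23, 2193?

5101

Day-of-year of February 5, 2179: 36.
Day-of-year of January 23, 2193: 23.
2179 has 365 days, so 365 − 36 = 329 days remain in 2179.
Full years 2180–2192: 9 common + 4 leap = 9×365 + 4×366 = 4749 days.
Total: 329 + 4749 + 23 = 5101 days.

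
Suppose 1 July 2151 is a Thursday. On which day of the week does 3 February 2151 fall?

Wednesday

Count forward from the earlier date (February 3, 2151) to the later (July 1, 2151):
February 2151: 28 − 3 = 25 days remain (2151 is not a leap year, so February has 28 days).
Then March (31), April (30), May (31), June (30): 31 + 30 + 31 + 30 = 122 days.
July 1, 2151: 1 day.
Total: 25 + 122 + 1 = 148 days.
148 mod 7 = 1, so 1 day before Thursday is Wednesday.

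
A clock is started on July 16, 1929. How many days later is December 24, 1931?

Day-of-year of July 16, 1929: 197.
Day-of-year of December 24, 1931: 358.
1929 has 365 days, so 365 − 197 = 168 days remain in 1929.
Full years: 1930: 365. Sum = 365.
Total: 168 + 365 + 358 = 891 days.

891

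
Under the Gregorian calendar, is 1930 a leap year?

No

1930 is not a leap year.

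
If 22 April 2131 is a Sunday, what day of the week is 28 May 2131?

April 2131: 30 − 22 = 8 days remain.
May 1–28, 2131: 28 days.
Total: 8 + 28 = 36 days.
36 mod 7 = 1, so 1 day after Sunday is Monday.

Monday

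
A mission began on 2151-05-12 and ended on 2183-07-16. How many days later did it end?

Day-of-year of May 12, 2151: 132.
Day-of-year of July 16, 2183: 197.
2151 has 365 days, so 365 − 132 = 233 days remain in 2151.
Full years 2152–2182: 23 common + 8 leap = 23×365 + 8×366 = 11323 days.
Total: 233 + 11323 + 197 = 11753 days.

11753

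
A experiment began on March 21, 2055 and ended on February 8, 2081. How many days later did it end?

From March 21, 2055 to March 21, 2080: 25 years, of which 7 contain a Feb 29 — 18×365 + 7×366 = 9132 days.
March 2080: 31 − 21 = 10 days remain.
Then 10 full months totalling 306 days.
February 1–8, 2081: 8 days (2081 is not a leap year).
Residual: 324 days.
Total: 9456 days.

9456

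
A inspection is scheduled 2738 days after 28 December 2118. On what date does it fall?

27 June 2126

Count 2738 days after December 28, 2118:
From December 28, 2118 to December 28, 2125: 7 years, of which 2 contain a Feb 29 — 5×365 + 2×366 = 2557 days.
December 2125: 31 − 28 = 3 days remain.
Then January (31), February 2126 (28), March (31), April (30), May (31): 31 + 28 + 31 + 30 + 31 = 151 days.
June 1–27, 2126: 27 days.
Residual: 181 days.
Total: 2738 days.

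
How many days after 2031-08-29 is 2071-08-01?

14582

Day-of-year of August 29, 2031: 241.
Day-of-year of August 1, 2071: 213.
2031 has 365 days, so 365 − 241 = 124 days remain in 2031.
Full years 2032–2070: 29 common + 10 leap = 29×365 + 10×366 = 14245 days.
Total: 124 + 14245 + 213 = 14582 days.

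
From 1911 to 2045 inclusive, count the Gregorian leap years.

34

Years divisible by 4: 1912, 1916, …, 2044 — 34 in all.
2000 is divisible by 400, so still leap.
No century exceptions apply. Count: 34.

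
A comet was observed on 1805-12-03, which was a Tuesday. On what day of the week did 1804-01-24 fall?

Tuesday

Count forward from the earlier date (January 24, 1804) to the later (December 3, 1805):
Day-of-year of January 24, 1804: 24.
Day-of-year of December 3, 1805: 337.
1804 has 366 days, so 366 − 24 = 342 days remain in 1804.
Total: 342 + 337 = 679 days.
679 is a multiple of 7, so 1804-01-24 falls on the same weekday: Tuesday.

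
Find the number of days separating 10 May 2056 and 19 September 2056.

May 2056: 31 − 10 = 21 days remain.
Then June (30), July (31), August (31): 30 + 31 + 31 = 92 days.
September 1–19, 2056: 19 days.
Total: 21 + 92 + 19 = 132 days.

132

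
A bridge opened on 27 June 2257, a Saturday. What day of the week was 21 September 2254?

Thursday

Count forward from the earlier date (September 21, 2254) to the later (June 27, 2257):
Day-of-year of September 21, 2254: 264.
Day-of-year of June 27, 2257: 178.
2254 has 365 days, so 365 − 264 = 101 days remain in 2254.
Full years: 2255: 365; 2256: 366. Sum = 731.
Total: 101 + 731 + 178 = 1010 days.
1010 mod 7 = 2, so 2 days before Saturday is Thursday.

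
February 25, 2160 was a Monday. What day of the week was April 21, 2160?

Monday

February 2160: 29 − 25 = 4 days remain (2160 is a leap year, so February has 29 days).
Then March (31): 31 days.
April 1–21, 2160: 21 days.
Total: 4 + 31 + 21 = 56 days.
56 is a multiple of 7, so April 21, 2160 falls on the same weekday: Monday.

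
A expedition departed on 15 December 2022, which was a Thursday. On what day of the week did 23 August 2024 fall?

Friday

December 2022: 31 − 15 = 16 days remain.
Then 19 full months totalling 578 days.
August 1–23, 2024: 23 days.
Total: 16 + 578 + 23 = 617 days.
617 mod 7 = 1, so 1 day after Thursday is Friday.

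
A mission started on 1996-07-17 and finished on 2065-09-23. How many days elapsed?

From July 17, 1996 to July 17, 2065: 69 years, of which 17 contain a Feb 29 — 52×365 + 17×366 = 25202 days.
(2000 is a leap year (divisible by 400).)
July 2065: 31 − 17 = 14 days remain.
Then August (31): 31 days.
September 1–23, 2065: 23 days.
Residual: 68 days.
Total: 25270 days.

25270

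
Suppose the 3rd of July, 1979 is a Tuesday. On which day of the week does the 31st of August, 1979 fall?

Friday

July 1979: 31 − 3 = 28 days remain.
August 1–31, 1979: 31 days.
Total: 28 + 31 = 59 days.
59 mod 7 = 3, so 3 days after Tuesday is Friday.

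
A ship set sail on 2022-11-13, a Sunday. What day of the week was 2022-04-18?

Count forward from the earlier date (April 18, 2022) to the later (November 13, 2022):
April 2022: 30 − 18 = 12 days remain.
Then May (31), June (30), July (31), August (31), September (30), October (31): 31 + 30 + 31 + 31 + 30 + 31 = 184 days.
November 1–13, 2022: 13 days.
Total: 12 + 184 + 13 = 209 days.
209 mod 7 = 6, so 6 days before Sunday is Monday.

Monday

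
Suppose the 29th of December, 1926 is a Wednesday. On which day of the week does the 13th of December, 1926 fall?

Count forward from the earlier date (December 13, 1926) to the later (December 29, 1926):
Within December 1926: 29 − 13 = 16 days.
16 mod 7 = 2, so 2 days before Wednesday is Monday.

Monday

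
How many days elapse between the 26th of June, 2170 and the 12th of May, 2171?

June 2170: 30 − 26 = 4 days remain.
Then 10 full months totalling 304 days.
May 1–12, 2171: 12 days.
Residual: 320 days.
Total: 320 days.

320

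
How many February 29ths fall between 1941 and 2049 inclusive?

27

Years divisible by 4: 1944, 1948, …, 2048 — 27 in all.
2000 is divisible by 400, so still leap.
No century exceptions apply. Count: 27.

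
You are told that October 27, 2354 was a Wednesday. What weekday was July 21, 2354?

Count forward from the earlier date (July 21, 2354) to the later (October 27, 2354):
July 2354: 31 − 21 = 10 days remain.
Then August (31), September (30): 31 + 30 = 61 days.
October 1–27, 2354: 27 days.
Total: 10 + 61 + 27 = 98 days.
98 is a multiple of 7, so July 21, 2354 falls on the same weekday: Wednesday.

Wednesday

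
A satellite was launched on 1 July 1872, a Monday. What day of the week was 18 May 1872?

Count forward from the earlier date (May 18, 1872) to the later (July 1, 1872):
May 1872: 31 − 18 = 13 days remain.
Then June (30): 30 days.
July 1, 1872: 1 day.
Total: 13 + 30 + 1 = 44 days.
44 mod 7 = 2, so 2 days before Monday is Saturday.

Saturday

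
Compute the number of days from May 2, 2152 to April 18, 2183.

Day-of-year of May 2, 2152: 123.
Day-of-year of April 18, 2183: 108.
2152 has 366 days, so 366 − 123 = 243 days remain in 2152.
Full years 2153–2182: 23 common + 7 leap = 23×365 + 7×366 = 10957 days.
Total: 243 + 10957 + 108 = 11308 days.

11308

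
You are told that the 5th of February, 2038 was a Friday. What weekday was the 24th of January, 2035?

Count forward from the earlier date (January 24, 2035) to the later (February 5, 2038):
January 24, 2035 → January 24, 2036: 365 days.
January 24, 2036 → January 24, 2037: 366 days (2036 is a leap year).
January 24, 2037 → January 24, 2038: 365 days.
January 2038: 31 − 24 = 7 days remain.
February 1–5, 2038: 5 days (2038 is not a leap year).
Residual: 12 days.
Total: 1108 days.
1108 mod 7 = 2, so 2 days before Friday is Wednesday.

Wednesday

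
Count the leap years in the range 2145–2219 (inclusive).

Years divisible by 4: 2148, 2152, …, 2216 — 18 in all.
Of these, 2200 is divisible by 100 but not 400, so not leap.
Leap years: 18 − 1 = 17.

17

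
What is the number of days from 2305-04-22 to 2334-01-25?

10505

From April 22, 2305 to April 22, 2333: 28 years, of which 7 contain a Feb 29 — 21×365 + 7×366 = 10227 days.
April 2333: 30 − 22 = 8 days remain.
Then May (31), June (30), July (31), August (31), September (30), October (31), November (30), December (31): 31 + 30 + 31 + 31 + 30 + 31 + 30 + 31 = 245 days.
January 1–25, 2334: 25 days.
Residual: 278 days.
Total: 10505 days.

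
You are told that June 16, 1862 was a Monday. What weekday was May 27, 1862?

Tuesday

Count forward from the earlier date (May 27, 1862) to the later (June 16, 1862):
May 1862: 31 − 27 = 4 days remain.
June 1–16, 1862: 16 days.
Total: 4 + 16 = 20 days.
20 mod 7 = 6, so 6 days before Monday is Tuesday.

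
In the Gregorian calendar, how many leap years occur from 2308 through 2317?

Years divisible by 4 in [2308, 2317]: 2308, 2312, 2316.
No century exceptions apply. Count: 3.

3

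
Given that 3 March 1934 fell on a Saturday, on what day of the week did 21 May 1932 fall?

Saturday

Count forward from the earlier date (May 21, 1932) to the later (March 3, 1934):
Day-of-year of May 21, 1932: 142.
Day-of-year of March 3, 1934: 62.
1932 has 366 days, so 366 − 142 = 224 days remain in 1932.
Full years: 1933: 365. Sum = 365.
Total: 224 + 365 + 62 = 651 days.
651 is a multiple of 7, so 21 May 1932 falls on the same weekday: Saturday.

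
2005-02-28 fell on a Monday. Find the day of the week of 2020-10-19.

Day-of-year of February 28, 2005: 59.
Day-of-year of October 19, 2020: 293.
2005 has 365 days, so 365 − 59 = 306 days remain in 2005.
Full years 2006–2019: 11 common + 3 leap = 11×365 + 3×366 = 5113 days.
Total: 306 + 5113 + 293 = 5712 days.
5712 is a multiple of 7, so 2020-10-19 falls on the same weekday: Monday.

Monday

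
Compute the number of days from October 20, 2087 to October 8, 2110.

8388

Day-of-year of October 20, 2087: 293.
Day-of-year of October 8, 2110: 281.
2087 has 365 days, so 365 − 293 = 72 days remain in 2087.
Full years 2088–2109: 17 common + 5 leap = 17×365 + 5×366 = 8035 days.
Total: 72 + 8035 + 281 = 8388 days.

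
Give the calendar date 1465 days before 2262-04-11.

2258-04-07

Count 1465 days before April 11, 2262:
Day-of-year of April 7, 2258: 97.
Day-of-year of April 11, 2262: 101.
2258 has 365 days, so 365 − 97 = 268 days remain in 2258.
Full years: 2259: 365; 2260: 366; 2261: 365. Sum = 1096.
Total: 268 + 1096 + 101 = 1465 days.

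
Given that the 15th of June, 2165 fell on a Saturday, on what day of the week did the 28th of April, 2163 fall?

Thursday

Count forward from the earlier date (April 28, 2163) to the later (June 15, 2165):
April 2163: 30 − 28 = 2 days remain.
Then 25 full months totalling 762 days.
June 1–15, 2165: 15 days.
Total: 2 + 762 + 15 = 779 days.
779 mod 7 = 2, so 2 days before Saturday is Thursday.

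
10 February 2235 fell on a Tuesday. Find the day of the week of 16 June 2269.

Day-of-year of February 10, 2235: 41.
Day-of-year of June 16, 2269: 167.
2235 has 365 days, so 365 − 41 = 324 days remain in 2235.
Full years 2236–2268: 24 common + 9 leap = 24×365 + 9×366 = 12054 days.
Total: 324 + 12054 + 167 = 12545 days.
12545 mod 7 = 1, so 1 day after Tuesday is Wednesday.

Wednesday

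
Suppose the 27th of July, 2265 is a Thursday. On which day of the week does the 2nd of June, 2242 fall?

Thursday

Count forward from the earlier date (June 2, 2242) to the later (July 27, 2265):
From June 2, 2242 to June 2, 2265: 23 years, of which 6 contain a Feb 29 — 17×365 + 6×366 = 8401 days.
June 2265: 30 − 2 = 28 days remain.
July 1–27, 2265: 27 days.
Residual: 55 days.
Total: 8456 days.
8456 is a multiple of 7, so the 2nd of June, 2242 falls on the same weekday: Thursday.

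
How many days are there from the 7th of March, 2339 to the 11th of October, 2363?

From March 7, 2339 to March 7, 2363: 24 years, of which 6 contain a Feb 29 — 18×365 + 6×366 = 8766 days.
March 2363: 31 − 7 = 24 days remain.
Then April (30), May (31), June (30), July (31), August (31), September (30): 30 + 31 + 30 + 31 + 31 + 30 = 183 days.
October 1–11, 2363: 11 days.
Residual: 218 days.
Total: 8984 days.

8984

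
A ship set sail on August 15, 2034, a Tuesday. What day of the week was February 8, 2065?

Sunday

From August 15, 2034 to August 15, 2064: 30 years, of which 8 contain a Feb 29 — 22×365 + 8×366 = 10958 days.
August 2064: 31 − 15 = 16 days remain.
Then September (30), October (31), November (30), December (31), January (31): 30 + 31 + 30 + 31 + 31 = 153 days.
February 1–8, 2065: 8 days (2065 is not a leap year).
Residual: 177 days.
Total: 11135 days.
11135 mod 7 = 5, so 5 days after Tuesday is Sunday.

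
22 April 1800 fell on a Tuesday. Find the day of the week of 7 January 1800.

Count forward from the earlier date (January 7, 1800) to the later (April 22, 1800):
January 1800: 31 − 7 = 24 days remain.
Then February 1800 (28), March (31): 28 + 31 = 59 days.
April 1–22, 1800: 22 days.
Total: 24 + 59 + 22 = 105 days.
105 is a multiple of 7, so 7 January 1800 falls on the same weekday: Tuesday.

Tuesday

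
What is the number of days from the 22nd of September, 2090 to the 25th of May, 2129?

From September 22, 2090 to September 22, 2128: 38 years, of which 9 contain a Feb 29 — 29×365 + 9×366 = 13879 days.
(2100 is not a leap year (divisible by 100 but not 400).)
September 2128: 30 − 22 = 8 days remain.
Then October (31), November (30), December (31), January (31), February 2129 (28), March (31), April (30): 31 + 30 + 31 + 31 + 28 + 31 + 30 = 212 days.
May 1–25, 2129: 25 days.
Residual: 245 days.
Total: 14124 days.

14124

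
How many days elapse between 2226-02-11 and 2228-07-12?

Day-of-year of February 11, 2226: 42.
Day-of-year of July 12, 2228: 194.
2226 has 365 days, so 365 − 42 = 323 days remain in 2226.
Full years: 2227: 365. Sum = 365.
Total: 323 + 365 + 194 = 882 days.

882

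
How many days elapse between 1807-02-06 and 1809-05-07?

821

February 6, 1807 → February 6, 1808: 365 days.
February 6, 1808 → February 6, 1809: 366 days (1808 is a leap year).
February 1809: 28 − 6 = 22 days remain (1809 is not a leap year, so February has 28 days).
Then March (31), April (30): 31 + 30 = 61 days.
May 1–7, 1809: 7 days.
Residual: 90 days.
Total: 821 days.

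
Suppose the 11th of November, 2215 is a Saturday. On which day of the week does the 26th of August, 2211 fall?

Monday

Count forward from the earlier date (August 26, 2211) to the later (November 11, 2215):
August 26, 2211 → August 26, 2212: 366 days (2212 is a leap year).
August 26, 2212 → August 26, 2213: 365 days.
August 26, 2213 → August 26, 2214: 365 days.
August 26, 2214 → August 26, 2215: 365 days.
August 2215: 31 − 26 = 5 days remain.
Then September (30), October (31): 30 + 31 = 61 days.
November 1–11, 2215: 11 days.
Residual: 77 days.
Total: 1538 days.
1538 mod 7 = 5, so 5 days before Saturday is Monday.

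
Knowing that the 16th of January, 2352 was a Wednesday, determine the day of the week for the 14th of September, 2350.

Count forward from the earlier date (September 14, 2350) to the later (January 16, 2352):
September 14, 2350 → September 14, 2351: 365 days.
September 2351: 30 − 14 = 16 days remain.
Then October (31), November (30), December (31): 31 + 30 + 31 = 92 days.
January 1–16, 2352: 16 days.
Residual: 124 days.
Total: 489 days.
489 mod 7 = 6, so 6 days before Wednesday is Thursday.

Thursday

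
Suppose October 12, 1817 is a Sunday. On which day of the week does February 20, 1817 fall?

Thursday

Count forward from the earlier date (February 20, 1817) to the later (October 12, 1817):
February 1817: 28 − 20 = 8 days remain (1817 is not a leap year, so February has 28 days).
Then March (31), April (30), May (31), June (30), July (31), August (31), September (30): 31 + 30 + 31 + 30 + 31 + 31 + 30 = 214 days.
October 1–12, 1817: 12 days.
Total: 8 + 214 + 12 = 234 days.
234 mod 7 = 3, so 3 days before Sunday is Thursday.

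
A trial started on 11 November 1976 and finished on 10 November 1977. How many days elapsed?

364

November 1976: 30 − 11 = 19 days remain.
Then 11 full months totalling 335 days.
November 1–10, 1977: 10 days.
Total: 19 + 335 + 10 = 364 days.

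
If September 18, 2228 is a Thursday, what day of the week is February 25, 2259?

From September 18, 2228 to September 18, 2258: 30 years, of which 7 contain a Feb 29 — 23×365 + 7×366 = 10957 days.
September 2258: 30 − 18 = 12 days remain.
Then October (31), November (30), December (31), January (31): 31 + 30 + 31 + 31 = 123 days.
February 1–25, 2259: 25 days (2259 is not a leap year).
Residual: 160 days.
Total: 11117 days.
11117 mod 7 = 1, so 1 day after Thursday is Friday.

Friday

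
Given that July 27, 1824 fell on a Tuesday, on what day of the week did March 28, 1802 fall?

Count forward from the earlier date (March 28, 1802) to the later (July 27, 1824):
From March 28, 1802 to March 28, 1824: 22 years, of which 6 contain a Feb 29 — 16×365 + 6×366 = 8036 days.
March 1824: 31 − 28 = 3 days remain.
Then April (30), May (31), June (30): 30 + 31 + 30 = 91 days.
July 1–27, 1824: 27 days.
Residual: 121 days.
Total: 8157 days.
8157 mod 7 = 2, so 2 days before Tuesday is Sunday.

Sunday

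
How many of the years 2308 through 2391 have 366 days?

Years divisible by 4: 2308, 2312, …, 2388 — 21 in all.
No century exceptions apply. Count: 21.

21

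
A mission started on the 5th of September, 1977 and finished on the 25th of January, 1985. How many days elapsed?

2699

From September 5, 1977 to September 5, 1984: 7 years, of which 2 contain a Feb 29 — 5×365 + 2×366 = 2557 days.
September 1984: 30 − 5 = 25 days remain.
Then October (31), November (30), December (31): 31 + 30 + 31 = 92 days.
January 1–25, 1985: 25 days.
Residual: 142 days.
Total: 2699 days.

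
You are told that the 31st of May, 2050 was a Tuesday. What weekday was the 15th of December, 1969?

Monday

Count forward from the earlier date (December 15, 1969) to the later (May 31, 2050):
From December 15, 1969 to December 15, 2049: 80 years, of which 20 contain a Feb 29 — 60×365 + 20×366 = 29220 days.
(2000 is a leap year (divisible by 400).)
December 2049: 31 − 15 = 16 days remain.
Then January (31), February 2050 (28), March (31), April (30): 31 + 28 + 31 + 30 = 120 days.
May 1–31, 2050: 31 days.
Residual: 167 days.
Total: 29387 days.
29387 mod 7 = 1, so 1 day before Tuesday is Monday.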